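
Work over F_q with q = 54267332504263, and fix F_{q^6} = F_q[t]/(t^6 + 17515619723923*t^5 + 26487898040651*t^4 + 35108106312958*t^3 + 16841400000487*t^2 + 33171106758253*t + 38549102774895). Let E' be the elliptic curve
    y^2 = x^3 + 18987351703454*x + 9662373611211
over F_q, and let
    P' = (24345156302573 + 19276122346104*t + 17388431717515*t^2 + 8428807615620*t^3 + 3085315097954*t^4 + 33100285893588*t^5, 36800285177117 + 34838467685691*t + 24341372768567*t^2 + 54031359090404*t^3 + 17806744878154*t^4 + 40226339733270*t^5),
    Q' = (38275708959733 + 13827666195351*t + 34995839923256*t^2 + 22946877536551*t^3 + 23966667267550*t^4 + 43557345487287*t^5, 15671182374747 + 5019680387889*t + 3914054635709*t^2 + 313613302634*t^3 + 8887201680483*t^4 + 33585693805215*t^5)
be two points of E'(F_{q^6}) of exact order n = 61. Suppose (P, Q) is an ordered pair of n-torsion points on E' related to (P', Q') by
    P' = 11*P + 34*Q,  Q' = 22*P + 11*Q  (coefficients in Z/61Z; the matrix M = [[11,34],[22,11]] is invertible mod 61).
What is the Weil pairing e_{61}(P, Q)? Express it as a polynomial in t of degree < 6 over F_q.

Since e_{61}(P,P)=e_{61}(Q,Q)=1 and e_{61}(Q,P)=e_{61}(P,Q)^{-1}, expanding e_{61}(11*P + 34*Q,22*P + 11*Q) leaves e(P,Q)^det(M).
So e_{61}(P,Q) = e_{61}(P',Q')^{43}, since 44*43 = 1 mod 61.
Build f_{61,P'} and f_{61,Q'} via the 6-bit ladder of 61=111101_2; evaluate at shifted divisors; quotient in F_{54267332504263^6}.
e_{61}(P',Q') = 7598558323736 + 31401821137060*t + 4450496462803*t^2 + 30702150836411*t^3 + 46461005309328*t^4 + 45025458301853*t^5.
Hence e(P,Q) = 49099613058507 + 4090388525012*t + 28606706632907*t^2 + 24785875977657*t^3 + 53287102651945*t^4 + 23821960671895*t^5 in F_{54267332504263^6}^*.

49099613058507 + 4090388525012*t + 28606706632907*t^2 + 24785875977657*t^3 + 53287102651945*t^4 + 23821960671895*t^5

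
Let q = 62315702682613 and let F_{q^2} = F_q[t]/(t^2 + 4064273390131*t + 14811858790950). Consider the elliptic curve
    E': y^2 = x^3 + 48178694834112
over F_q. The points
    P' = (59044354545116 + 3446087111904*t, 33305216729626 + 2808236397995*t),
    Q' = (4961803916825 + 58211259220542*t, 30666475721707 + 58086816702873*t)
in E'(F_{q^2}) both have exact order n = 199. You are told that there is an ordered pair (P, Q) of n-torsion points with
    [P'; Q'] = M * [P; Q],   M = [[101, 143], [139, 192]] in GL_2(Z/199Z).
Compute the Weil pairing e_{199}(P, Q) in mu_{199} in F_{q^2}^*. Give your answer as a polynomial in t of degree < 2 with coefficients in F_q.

58808390319552 + 21182077678013*t

e_{199} is bilinear + alternating on E[199], so e_{199}(101*P + 143*Q, 139*P + 192*Q) = e_{199}(P,Q)^(101*192-143*139).
So e_{199}(P,Q) = e_{199}(P',Q')^{16}, since 112*16 = 1 mod 199.
n = 199 = (11000111)_2 (8 bits, wt 5); accumulate f_{199,P'}(Q'+S)/f_{199,P'}(S) along the 7-step ladder.
Result: e(P',Q') = 48650745638308 + 20448022336372*t.
Raise to 16: e(P,Q) = 58808390319552 + 21182077678013*t in mu_{199}.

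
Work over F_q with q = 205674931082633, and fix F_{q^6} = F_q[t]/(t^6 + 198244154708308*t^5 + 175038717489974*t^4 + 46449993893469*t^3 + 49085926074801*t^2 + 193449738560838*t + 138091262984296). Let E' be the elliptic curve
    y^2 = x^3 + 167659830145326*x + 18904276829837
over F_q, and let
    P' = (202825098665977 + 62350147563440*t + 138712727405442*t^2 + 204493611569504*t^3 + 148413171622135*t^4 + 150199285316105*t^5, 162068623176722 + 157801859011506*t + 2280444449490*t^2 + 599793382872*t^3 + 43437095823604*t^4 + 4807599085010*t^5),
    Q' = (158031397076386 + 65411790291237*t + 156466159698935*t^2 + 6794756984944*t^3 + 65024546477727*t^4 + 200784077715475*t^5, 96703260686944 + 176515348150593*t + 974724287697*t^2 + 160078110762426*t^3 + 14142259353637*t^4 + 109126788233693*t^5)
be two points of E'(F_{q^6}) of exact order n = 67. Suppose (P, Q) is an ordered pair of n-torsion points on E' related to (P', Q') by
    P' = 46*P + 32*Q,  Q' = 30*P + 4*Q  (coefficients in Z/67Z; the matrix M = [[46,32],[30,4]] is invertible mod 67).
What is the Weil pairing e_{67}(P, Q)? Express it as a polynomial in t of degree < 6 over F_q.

The 67-Weil pairing on E[67] over F_{205674931082633} is alternating-bilinear: e_{67}(P',Q') = e_{67}(P,Q)^det(M).
det M = 46*4 - 32*30 = -776 = 28 (mod 67); 28^{-1} = 12 (mod 67).
n = 67 = (1000011)_2 (7 bits, wt 3); accumulate f_{67,P'}(Q'+S)/f_{67,P'}(S) along the 6-step ladder.
So e_{67}(P',Q') = 164620454456968 + 83046531734123*t + 51758696554333*t^2 + 161522664287588*t^3 + 122649507912938*t^4 + 184804354209202*t^5.
Thus e_{67}(P,Q) = 131690490355460 + 29072556050684*t + 146752060135927*t^2 + 185498523265156*t^3 + 201721156635530*t^4 + 39580584851255*t^5.

131690490355460 + 29072556050684*t + 146752060135927*t^2 + 185498523265156*t^3 + 201721156635530*t^4 + 39580584851255*t^5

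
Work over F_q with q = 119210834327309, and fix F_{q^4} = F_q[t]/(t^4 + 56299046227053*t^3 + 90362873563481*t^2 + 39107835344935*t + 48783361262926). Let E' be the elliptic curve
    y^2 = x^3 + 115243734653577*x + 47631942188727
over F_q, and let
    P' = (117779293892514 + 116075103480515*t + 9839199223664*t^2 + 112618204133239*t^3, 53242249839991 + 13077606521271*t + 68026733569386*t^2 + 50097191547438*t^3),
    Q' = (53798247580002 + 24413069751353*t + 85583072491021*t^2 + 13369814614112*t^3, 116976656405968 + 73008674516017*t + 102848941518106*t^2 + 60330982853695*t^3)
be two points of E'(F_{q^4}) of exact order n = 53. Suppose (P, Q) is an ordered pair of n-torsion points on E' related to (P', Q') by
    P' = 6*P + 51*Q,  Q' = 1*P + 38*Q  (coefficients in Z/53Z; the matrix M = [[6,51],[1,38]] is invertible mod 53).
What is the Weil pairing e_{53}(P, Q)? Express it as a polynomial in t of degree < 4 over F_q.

Since e_{53}(P,P)=e_{53}(Q,Q)=1 and e_{53}(Q,P)=e_{53}(P,Q)^{-1}, expanding e_{53}(6*P + 51*Q,1*P + 38*Q) leaves e(P,Q)^det(M).
Inverting 18 mod 53: 3. Thus e_{53}(P,Q) = e(P',Q')^{3}.
Miller loop for e_{53} over F_{119210834327309^4}: bits of 53 = 110101; 5 double steps + 3 add steps, l/v at each.
Result: e(P',Q') = 35053918700701 + 112306382994733*t + 60419592564409*t^2 + 47062526063525*t^3.
e_{53}(P,Q) = (35053918700701 + 112306382994733*t + 60419592564409*t^2 + 47062526063525*t^3)^{3} = 34791760569289 + 44363094481569*t + 25458916737883*t^2 + 41053893617313*t^3.

34791760569289 + 44363094481569*t + 25458916737883*t^2 + 41053893617313*t^3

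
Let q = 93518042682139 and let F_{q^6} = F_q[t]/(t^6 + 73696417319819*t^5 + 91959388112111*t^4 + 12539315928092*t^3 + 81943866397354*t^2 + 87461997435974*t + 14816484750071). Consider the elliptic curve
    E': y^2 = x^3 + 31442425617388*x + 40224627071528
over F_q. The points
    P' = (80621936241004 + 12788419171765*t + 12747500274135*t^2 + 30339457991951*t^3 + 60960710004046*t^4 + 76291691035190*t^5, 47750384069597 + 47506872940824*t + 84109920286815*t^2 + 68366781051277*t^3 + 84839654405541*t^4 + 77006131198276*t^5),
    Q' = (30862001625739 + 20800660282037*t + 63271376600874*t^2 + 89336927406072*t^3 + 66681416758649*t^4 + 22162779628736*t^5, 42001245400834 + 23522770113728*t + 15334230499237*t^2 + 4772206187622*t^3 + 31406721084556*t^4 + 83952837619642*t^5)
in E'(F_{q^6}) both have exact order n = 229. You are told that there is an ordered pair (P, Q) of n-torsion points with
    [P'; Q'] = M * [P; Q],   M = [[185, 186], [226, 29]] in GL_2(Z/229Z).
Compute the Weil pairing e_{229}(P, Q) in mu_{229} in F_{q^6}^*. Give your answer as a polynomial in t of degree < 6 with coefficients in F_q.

Alternating bilinearity on E[229] (values in mu_{229} in F_{93518042682139^6}) gives e(P',Q') = e(P,Q)^det(M).
185*29 - 186*226 = -36671; reduced mod 229: det = 198, inverse 96.
Build f_{229,P'} and f_{229,Q'} via the 8-bit ladder of 229=11100101_2; evaluate at shifted divisors; quotient in F_{93518042682139^6}.
f_P(D_Q)/f_Q(D_P) = 75721955113015 + 36963789128620*t + 68888938976171*t^2 + 62873057765302*t^3 + 36060515149087*t^4 + 93243623046283*t^5.
Hence e(P,Q) = 21055898046402 + 43705427451283*t + 32952348726808*t^2 + 53111215262275*t^3 + 44962181690723*t^4 + 34902654461363*t^5 in F_{93518042682139^6}^*.

21055898046402 + 43705427451283*t + 32952348726808*t^2 + 53111215262275*t^3 + 44962181690723*t^4 + 34902654461363*t^5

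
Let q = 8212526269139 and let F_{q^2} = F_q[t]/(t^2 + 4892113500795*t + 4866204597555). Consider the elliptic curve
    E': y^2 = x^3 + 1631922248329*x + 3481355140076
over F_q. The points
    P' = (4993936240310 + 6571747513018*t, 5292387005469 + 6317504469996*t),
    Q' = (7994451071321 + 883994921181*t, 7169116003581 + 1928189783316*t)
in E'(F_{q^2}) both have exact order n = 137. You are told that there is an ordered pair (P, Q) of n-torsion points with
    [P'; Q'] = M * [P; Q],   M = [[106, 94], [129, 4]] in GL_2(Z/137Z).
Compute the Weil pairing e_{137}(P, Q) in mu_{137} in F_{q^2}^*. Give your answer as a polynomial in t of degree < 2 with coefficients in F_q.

4659561555356 + 7651707264792*t

Under M = [[106,94],[129,4]] in GL_2(Z/137), e_{137}(P',Q') = e_{137}(P,Q)^(106*4-94*129 mod 137).
106*4 - 94*129 = -11702; reduced mod 137: det = 80, inverse 12.
8-bit Miller (10001001) on E'/F_{8212526269139} with a'=1631922248329, b'=3481355140076: accumulate tangent/chord ratios at Q'+S and P'+S'.
The quotient is 4273421346010 + 5559338417031*t.
e_{137}(P,Q) = (4273421346010 + 5559338417031*t)^{12} = 4659561555356 + 7651707264792*t.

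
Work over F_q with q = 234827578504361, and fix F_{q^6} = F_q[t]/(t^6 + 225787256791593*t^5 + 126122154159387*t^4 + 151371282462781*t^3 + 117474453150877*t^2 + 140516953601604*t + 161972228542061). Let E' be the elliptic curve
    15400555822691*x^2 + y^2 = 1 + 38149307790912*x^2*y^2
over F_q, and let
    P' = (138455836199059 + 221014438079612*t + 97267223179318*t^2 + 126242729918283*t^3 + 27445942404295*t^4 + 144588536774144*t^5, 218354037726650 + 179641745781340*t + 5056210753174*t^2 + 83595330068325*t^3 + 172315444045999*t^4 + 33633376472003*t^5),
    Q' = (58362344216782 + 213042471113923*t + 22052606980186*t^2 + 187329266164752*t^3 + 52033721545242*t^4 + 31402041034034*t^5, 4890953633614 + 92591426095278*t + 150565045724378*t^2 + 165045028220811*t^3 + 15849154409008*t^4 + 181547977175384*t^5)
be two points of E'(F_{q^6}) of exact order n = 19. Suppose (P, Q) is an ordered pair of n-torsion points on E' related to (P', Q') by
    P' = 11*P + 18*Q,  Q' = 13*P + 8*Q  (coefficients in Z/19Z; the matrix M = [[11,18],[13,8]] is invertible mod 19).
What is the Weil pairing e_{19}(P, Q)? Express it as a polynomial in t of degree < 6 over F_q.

Alternating bilinearity on E[19] (values in mu_{19} in F_{234827578504361^6}) gives e(P',Q') = e(P,Q)^det(M).
det(M) mod 19 = 6; its inverse in (Z/19)^* is 16 (check: 6*16 mod 19 = 1).
Edwards a_E,d_E -> Montgomery A=5026012871817,B=176427316618369 -> Weierstrass 225028116287974,34149978926738 via alpha=204614626022568,beta=53019706634035.
5-bit Miller (10011) on E'/F_{234827578504361} with a'=225028116287974, b'=34149978926738: accumulate tangent/chord ratios at Q'+S and P'+S'.
Miller gives e_{19}(P',Q') = 118264680750719 + 200506830688057*t + 75827240394702*t^2 + 148538867731522*t^3 + 119062833755863*t^4 + 152161521121019*t^5 in F_{234827578504361^6}.
Finally e_{19}(P,Q) = 33662403457815 + 66115915852072*t + 138509381228930*t^2 + 148513119107815*t^3 + 140858252614926*t^4 + 157359293147285*t^5.

33662403457815 + 66115915852072*t + 138509381228930*t^2 + 148513119107815*t^3 + 140858252614926*t^4 + 157359293147285*t^5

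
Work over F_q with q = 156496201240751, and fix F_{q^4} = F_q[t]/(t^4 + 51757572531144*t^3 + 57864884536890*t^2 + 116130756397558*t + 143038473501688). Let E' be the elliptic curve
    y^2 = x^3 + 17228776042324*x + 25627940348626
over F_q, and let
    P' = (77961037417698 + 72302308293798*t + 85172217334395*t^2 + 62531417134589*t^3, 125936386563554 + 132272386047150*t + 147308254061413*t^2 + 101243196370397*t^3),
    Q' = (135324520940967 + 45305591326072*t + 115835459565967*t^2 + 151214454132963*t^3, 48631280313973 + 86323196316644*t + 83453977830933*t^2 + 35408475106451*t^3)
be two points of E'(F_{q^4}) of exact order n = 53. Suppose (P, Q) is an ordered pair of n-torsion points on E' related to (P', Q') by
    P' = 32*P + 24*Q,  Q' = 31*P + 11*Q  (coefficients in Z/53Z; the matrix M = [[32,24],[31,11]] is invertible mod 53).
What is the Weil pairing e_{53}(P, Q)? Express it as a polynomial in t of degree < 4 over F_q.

Since e_{53}(P,P)=e_{53}(Q,Q)=1 and e_{53}(Q,P)=e_{53}(P,Q)^{-1}, expanding e_{53}(32*P + 24*Q,31*P + 11*Q) leaves e(P,Q)^det(M).
Hence e(P,Q) = e(P',Q')^{5} where 5 = 32^{-1} mod 53.
Run Miller on y^2=x^3+17228776042324*x+25627940348626 over F_{156496201240751}: ladder 110101 (6 bits); e = f_P(D_Q)/f_Q(D_P).
f_P(D_Q)/f_Q(D_P) = 79692333136967 + 28863917239706*t + 151558608553135*t^2 + 143117987785101*t^3.
Hence e(P,Q) = 82147922247139 + 20223851746544*t + 25987981610429*t^2 + 148836495829987*t^3 in F_{156496201240751^4}^*.

82147922247139 + 20223851746544*t + 25987981610429*t^2 + 148836495829987*t^3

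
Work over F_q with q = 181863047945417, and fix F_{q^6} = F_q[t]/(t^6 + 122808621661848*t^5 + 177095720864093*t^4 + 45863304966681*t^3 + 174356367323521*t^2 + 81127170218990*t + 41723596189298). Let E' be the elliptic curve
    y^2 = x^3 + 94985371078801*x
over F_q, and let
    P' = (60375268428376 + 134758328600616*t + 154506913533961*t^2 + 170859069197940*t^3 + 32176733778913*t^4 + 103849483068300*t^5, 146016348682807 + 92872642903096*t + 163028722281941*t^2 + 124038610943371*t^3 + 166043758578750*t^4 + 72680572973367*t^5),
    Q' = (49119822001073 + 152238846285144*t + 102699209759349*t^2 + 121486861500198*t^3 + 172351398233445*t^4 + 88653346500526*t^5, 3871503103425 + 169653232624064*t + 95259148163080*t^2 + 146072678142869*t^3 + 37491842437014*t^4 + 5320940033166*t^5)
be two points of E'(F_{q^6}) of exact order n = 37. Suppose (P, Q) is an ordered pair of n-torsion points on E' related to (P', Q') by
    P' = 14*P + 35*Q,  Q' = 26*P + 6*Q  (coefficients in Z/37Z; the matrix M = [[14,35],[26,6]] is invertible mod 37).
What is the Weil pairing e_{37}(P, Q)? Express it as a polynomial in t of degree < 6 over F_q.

32763132516052 + 136535318666728*t + 95420817254484*t^2 + 97625159390660*t^3 + 74363627435727*t^4 + 27871283550394*t^5

e_{37} is bilinear + alternating on E[37], so e_{37}(14*P + 35*Q, 26*P + 6*Q) = e_{37}(P,Q)^(14*6-35*26).
det M = 14*6 - 35*26 = -826 = 25 (mod 37); 25^{-1} = 3 (mod 37).
Run Miller on y^2=x^3+94985371078801*x over F_{181863047945417}: ladder 100101 (6 bits); e = f_P(D_Q)/f_Q(D_P).
The quotient is 150864976877033 + 169119113780246*t + 159818974106885*t^2 + 159259065909481*t^3 + 6726002449756*t^4 + 15207700373790*t^5.
Thus e_{37}(P,Q) = 32763132516052 + 136535318666728*t + 95420817254484*t^2 + 97625159390660*t^3 + 74363627435727*t^4 + 27871283550394*t^5.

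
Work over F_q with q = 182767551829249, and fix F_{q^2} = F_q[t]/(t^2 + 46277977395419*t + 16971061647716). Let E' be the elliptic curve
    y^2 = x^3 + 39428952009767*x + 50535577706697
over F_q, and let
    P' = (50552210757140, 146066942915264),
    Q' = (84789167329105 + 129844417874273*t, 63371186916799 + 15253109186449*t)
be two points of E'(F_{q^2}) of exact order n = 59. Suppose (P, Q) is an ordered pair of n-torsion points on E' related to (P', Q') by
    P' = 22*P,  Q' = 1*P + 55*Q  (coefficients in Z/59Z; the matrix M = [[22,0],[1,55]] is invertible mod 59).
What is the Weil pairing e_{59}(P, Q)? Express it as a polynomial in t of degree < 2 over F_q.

The 59-Weil pairing on E[59] over F_{182767551829249} is alternating-bilinear: e_{59}(P',Q') = e_{59}(P,Q)^det(M).
det M = 22*55 - 0*1 = 1210 = 30 (mod 59); 30^{-1} = 2 (mod 59).
Double-and-add over 111011: 6-1 doublings, 5-1 additions; each step l_{T,T}/v_{2T} or l_{T,P'}/v at Q'+S for random S.
Miller gives e_{59}(P',Q') = 179639752291488 + 12484487235242*t in F_{182767551829249^2}.
e_{59}(P,Q) = (179639752291488 + 12484487235242*t)^{2} = 119415589740620 + 169095278607932*t.

119415589740620 + 169095278607932*t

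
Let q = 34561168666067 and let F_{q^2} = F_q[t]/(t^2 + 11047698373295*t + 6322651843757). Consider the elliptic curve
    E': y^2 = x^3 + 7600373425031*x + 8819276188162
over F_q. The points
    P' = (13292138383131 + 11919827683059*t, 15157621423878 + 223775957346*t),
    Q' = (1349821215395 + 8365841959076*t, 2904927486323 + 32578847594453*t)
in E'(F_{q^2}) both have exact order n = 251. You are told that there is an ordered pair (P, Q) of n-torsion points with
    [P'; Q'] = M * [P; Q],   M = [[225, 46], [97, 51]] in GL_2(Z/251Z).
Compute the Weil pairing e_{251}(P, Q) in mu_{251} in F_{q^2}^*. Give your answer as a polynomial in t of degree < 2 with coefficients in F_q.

Under M = [[225,46],[97,51]] in GL_2(Z/251), e_{251}(P',Q') = e_{251}(P,Q)^(225*51-46*97 mod 251).
225*51 - 46*97 = 7013; reduced mod 251: det = 236, inverse 184.
n = 251 = (11111011)_2 (8 bits, wt 7); accumulate f_{251,P'}(Q'+S)/f_{251,P'}(S) along the 7-step ladder.
Result: e(P',Q') = 7364199652387 + 32706597114533*t.
Finally e_{251}(P,Q) = 29023058458374 + 17917769163801*t.

29023058458374 + 17917769163801*t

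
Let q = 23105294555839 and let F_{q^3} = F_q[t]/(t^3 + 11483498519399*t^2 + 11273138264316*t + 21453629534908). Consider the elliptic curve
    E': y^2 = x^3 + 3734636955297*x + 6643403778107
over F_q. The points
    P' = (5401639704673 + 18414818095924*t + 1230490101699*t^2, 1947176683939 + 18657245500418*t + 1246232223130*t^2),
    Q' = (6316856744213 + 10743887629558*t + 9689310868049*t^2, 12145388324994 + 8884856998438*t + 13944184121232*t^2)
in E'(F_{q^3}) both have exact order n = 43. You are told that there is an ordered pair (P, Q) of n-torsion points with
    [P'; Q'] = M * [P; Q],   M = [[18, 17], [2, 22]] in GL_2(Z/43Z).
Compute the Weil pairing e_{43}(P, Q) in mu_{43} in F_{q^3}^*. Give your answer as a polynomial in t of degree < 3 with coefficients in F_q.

6298325273277 + 12352934335114*t + 10642782867114*t^2

Since e_{43}(P,P)=e_{43}(Q,Q)=1 and e_{43}(Q,P)=e_{43}(P,Q)^{-1}, expanding e_{43}(18*P + 17*Q,2*P + 22*Q) leaves e(P,Q)^det(M).
det M = 18*22 - 17*2 = 362 = 18 (mod 43); 18^{-1} = 12 (mod 43).
Build f_{43,P'} and f_{43,Q'} via the 6-bit ladder of 43=101011_2; evaluate at shifted divisors; quotient in F_{23105294555839^3}.
The quotient is 11722316506905 + 12925235380906*t + 8858529997241*t^2.
Finally e_{43}(P,Q) = 6298325273277 + 12352934335114*t + 10642782867114*t^2.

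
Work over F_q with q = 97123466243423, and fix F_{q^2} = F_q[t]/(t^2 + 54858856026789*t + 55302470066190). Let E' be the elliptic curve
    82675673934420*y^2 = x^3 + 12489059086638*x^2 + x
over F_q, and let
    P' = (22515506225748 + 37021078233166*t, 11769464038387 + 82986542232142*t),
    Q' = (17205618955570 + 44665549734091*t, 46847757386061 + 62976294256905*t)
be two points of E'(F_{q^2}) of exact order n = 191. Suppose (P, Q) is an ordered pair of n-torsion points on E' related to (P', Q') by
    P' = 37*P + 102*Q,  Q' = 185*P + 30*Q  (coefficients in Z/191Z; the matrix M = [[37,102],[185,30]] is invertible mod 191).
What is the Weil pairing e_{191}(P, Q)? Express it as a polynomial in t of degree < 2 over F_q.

Alternating bilinearity on E[191] (values in mu_{191} in F_{97123466243423^2}) gives e(P',Q') = e(P,Q)^det(M).
Inverting 3 mod 191: 64. Thus e_{191}(P,Q) = e(P',Q')^{64}.
Set x_W=30790521324865*u+42421889094951, y_W=30790521324865*v; then E': y_W^2=x_W^3+54165949462952*x_W+53153387539078.
n = 191 = (10111111)_2 (8 bits, wt 7); accumulate f_{191,P'}(Q'+S)/f_{191,P'}(S) along the 7-step ladder.
The quotient is 2838006594254 + 12471646343132*t.
Raise to 64: e(P,Q) = 95634425898947 + 62870786685287*t in mu_{191}.

95634425898947 + 62870786685287*t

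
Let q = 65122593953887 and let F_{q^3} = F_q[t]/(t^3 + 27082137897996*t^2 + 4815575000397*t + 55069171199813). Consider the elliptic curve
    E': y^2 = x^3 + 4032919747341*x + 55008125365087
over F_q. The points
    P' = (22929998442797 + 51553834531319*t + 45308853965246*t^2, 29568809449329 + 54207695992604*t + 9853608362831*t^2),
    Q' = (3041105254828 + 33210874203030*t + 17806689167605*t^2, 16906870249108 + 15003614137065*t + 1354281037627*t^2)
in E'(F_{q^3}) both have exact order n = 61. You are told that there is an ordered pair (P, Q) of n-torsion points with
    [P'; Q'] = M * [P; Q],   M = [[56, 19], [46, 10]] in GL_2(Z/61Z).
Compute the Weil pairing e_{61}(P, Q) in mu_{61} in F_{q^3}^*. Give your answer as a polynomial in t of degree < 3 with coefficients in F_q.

e_{61} is bilinear + alternating on E[61], so e_{61}(56*P + 19*Q, 46*P + 10*Q) = e_{61}(P,Q)^(56*10-19*46).
det(M) mod 61 = 52; its inverse in (Z/61)^* is 27 (check: 52*27 mod 61 = 1).
Build f_{61,P'} and f_{61,Q'} via the 6-bit ladder of 61=111101_2; evaluate at shifted divisors; quotient in F_{65122593953887^3}.
Miller gives e_{61}(P',Q') = 10515056762579 + 35464524417069*t + 22914368907179*t^2 in F_{65122593953887^3}.
(10515056762579 + 35464524417069*t + 22914368907179*t^2)^{27} mod (65122593953887,f) = 54736241579640 + 18411170349947*t + 37693096129319*t^2.

54736241579640 + 18411170349947*t + 37693096129319*t^2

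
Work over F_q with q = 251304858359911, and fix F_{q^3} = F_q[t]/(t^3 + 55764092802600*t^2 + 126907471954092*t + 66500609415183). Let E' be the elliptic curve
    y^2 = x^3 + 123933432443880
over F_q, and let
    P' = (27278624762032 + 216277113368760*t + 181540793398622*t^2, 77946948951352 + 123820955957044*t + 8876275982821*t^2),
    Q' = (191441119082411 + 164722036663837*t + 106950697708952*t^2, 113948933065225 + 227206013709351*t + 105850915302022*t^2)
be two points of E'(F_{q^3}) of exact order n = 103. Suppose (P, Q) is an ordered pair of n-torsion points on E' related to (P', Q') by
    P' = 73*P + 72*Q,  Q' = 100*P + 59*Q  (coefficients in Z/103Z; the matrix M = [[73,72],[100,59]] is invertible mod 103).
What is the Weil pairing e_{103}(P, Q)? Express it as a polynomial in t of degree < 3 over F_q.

Since e_{103}(P,P)=e_{103}(Q,Q)=1 and e_{103}(Q,P)=e_{103}(P,Q)^{-1}, expanding e_{103}(73*P + 72*Q,100*P + 59*Q) leaves e(P,Q)^det(M).
Hence e(P,Q) = e(P',Q')^{80} where 80 = 94^{-1} mod 103.
Build f_{103,P'} and f_{103,Q'} via the 7-bit ladder of 103=1100111_2; evaluate at shifted divisors; quotient in F_{251304858359911^3}.
So e_{103}(P',Q') = 49214675893893 + 57770947276662*t + 40270306692849*t^2.
Hence e(P,Q) = 30115162098370 + 224368685420238*t + 163287110062170*t^2 in F_{251304858359911^3}^*.

30115162098370 + 224368685420238*t + 163287110062170*t^2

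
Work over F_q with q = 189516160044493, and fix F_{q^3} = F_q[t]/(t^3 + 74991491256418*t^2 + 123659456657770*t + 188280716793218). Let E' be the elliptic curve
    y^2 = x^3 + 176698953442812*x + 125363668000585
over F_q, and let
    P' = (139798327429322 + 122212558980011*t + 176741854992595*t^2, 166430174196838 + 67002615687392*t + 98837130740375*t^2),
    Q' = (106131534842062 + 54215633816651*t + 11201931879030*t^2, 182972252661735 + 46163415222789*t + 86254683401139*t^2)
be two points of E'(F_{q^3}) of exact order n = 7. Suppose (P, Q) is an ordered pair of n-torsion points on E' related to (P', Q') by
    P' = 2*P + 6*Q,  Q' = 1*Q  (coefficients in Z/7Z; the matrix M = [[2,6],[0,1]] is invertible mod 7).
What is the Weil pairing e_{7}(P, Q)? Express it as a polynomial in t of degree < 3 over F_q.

116966976571390 + 18730009867536*t + 123735692370156*t^2

The 7-Weil pairing on E[7] over F_{189516160044493} is alternating-bilinear: e_{7}(P',Q') = e_{7}(P,Q)^det(M).
Hence e(P,Q) = e(P',Q')^{4} where 4 = 2^{-1} mod 7.
Miller loop for e_{7} over F_{189516160044493^3}: bits of 7 = 111; 2 double steps + 2 add steps, l/v at each.
e_{7}(P',Q') = 29691806431033 + 41065930095147*t + 139162533429050*t^2.
Finally e_{7}(P,Q) = 116966976571390 + 18730009867536*t + 123735692370156*t^2.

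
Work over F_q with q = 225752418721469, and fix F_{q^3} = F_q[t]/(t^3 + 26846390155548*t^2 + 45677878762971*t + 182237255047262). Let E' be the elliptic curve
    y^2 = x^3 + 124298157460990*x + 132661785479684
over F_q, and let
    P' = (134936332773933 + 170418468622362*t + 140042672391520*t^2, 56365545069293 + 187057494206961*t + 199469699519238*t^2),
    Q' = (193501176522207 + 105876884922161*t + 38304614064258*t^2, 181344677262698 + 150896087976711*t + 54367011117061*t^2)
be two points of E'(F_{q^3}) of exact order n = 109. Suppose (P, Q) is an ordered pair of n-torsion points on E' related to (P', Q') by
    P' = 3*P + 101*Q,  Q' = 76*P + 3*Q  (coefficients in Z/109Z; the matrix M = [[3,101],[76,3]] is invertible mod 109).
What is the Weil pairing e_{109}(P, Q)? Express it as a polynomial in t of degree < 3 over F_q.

70002720708166 + 150716285802022*t + 177314232571290*t^2

The 109-Weil pairing on E[109] over F_{225752418721469} is alternating-bilinear: e_{109}(P',Q') = e_{109}(P,Q)^det(M).
det M = 3*3 - 101*76 = -7667 = 72 (mod 109); 72^{-1} = 53 (mod 109).
Run Miller on y^2=x^3+124298157460990*x+132661785479684 over F_{225752418721469}: ladder 1101101 (7 bits); e = f_P(D_Q)/f_Q(D_P).
Miller gives e_{109}(P',Q') = 8206529250230 + 173917104099578*t + 205138078790586*t^2 in F_{225752418721469^3}.
e_{109}(P,Q) = (8206529250230 + 173917104099578*t + 205138078790586*t^2)^{53} = 70002720708166 + 150716285802022*t + 177314232571290*t^2.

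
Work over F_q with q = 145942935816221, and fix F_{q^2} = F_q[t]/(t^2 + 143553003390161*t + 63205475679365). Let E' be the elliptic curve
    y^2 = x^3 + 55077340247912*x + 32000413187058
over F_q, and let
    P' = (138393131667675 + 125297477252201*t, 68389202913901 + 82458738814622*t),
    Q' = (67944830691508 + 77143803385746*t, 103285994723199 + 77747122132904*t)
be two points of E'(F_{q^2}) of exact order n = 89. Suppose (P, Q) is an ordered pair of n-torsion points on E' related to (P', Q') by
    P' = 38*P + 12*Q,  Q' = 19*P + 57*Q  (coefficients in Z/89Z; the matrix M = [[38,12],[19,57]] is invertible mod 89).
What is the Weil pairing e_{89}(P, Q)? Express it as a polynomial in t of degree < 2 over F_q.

86069634691561 + 120345652631653*t

The 89-Weil pairing on E[89] over F_{145942935816221} is alternating-bilinear: e_{89}(P',Q') = e_{89}(P,Q)^det(M).
det(M) mod 89 = 69; its inverse in (Z/89)^* is 40 (check: 69*40 mod 89 = 1).
7-bit Miller (1011001) on E'/F_{145942935816221} with a'=55077340247912, b'=32000413187058: accumulate tangent/chord ratios at Q'+S and P'+S'.
The quotient is 5423021379295 + 70500675817268*t.
Thus e_{89}(P,Q) = 86069634691561 + 120345652631653*t.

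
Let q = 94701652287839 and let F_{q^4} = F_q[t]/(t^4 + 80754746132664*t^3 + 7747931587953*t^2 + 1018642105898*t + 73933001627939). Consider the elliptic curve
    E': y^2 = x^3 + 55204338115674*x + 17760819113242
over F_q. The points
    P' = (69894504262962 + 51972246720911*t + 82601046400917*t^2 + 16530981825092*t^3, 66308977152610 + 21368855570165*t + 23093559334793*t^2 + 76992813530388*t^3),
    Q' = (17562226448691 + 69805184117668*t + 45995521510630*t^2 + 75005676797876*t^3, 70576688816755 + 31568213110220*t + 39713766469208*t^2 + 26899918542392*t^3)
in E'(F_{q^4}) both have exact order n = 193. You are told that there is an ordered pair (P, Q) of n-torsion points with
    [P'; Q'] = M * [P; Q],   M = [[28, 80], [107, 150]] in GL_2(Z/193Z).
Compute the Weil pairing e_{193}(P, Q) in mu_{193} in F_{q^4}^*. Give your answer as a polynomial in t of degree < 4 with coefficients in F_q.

8922107200163 + 93826482741753*t + 66702360509250*t^2 + 59468285000738*t^3

The 193-Weil pairing on E[193] over F_{94701652287839} is alternating-bilinear: e_{193}(P',Q') = e_{193}(P,Q)^det(M).
28*150 - 80*107 = -4360; reduced mod 193: det = 79, inverse 22.
Build f_{193,P'} and f_{193,Q'} via the 8-bit ladder of 193=11000001_2; evaluate at shifted divisors; quotient in F_{94701652287839^4}.
e_{193}(P',Q') = 16850550279411 + 75331122681460*t + 5535656637626*t^2 + 21309848829913*t^3.
Thus e_{193}(P,Q) = 8922107200163 + 93826482741753*t + 66702360509250*t^2 + 59468285000738*t^3.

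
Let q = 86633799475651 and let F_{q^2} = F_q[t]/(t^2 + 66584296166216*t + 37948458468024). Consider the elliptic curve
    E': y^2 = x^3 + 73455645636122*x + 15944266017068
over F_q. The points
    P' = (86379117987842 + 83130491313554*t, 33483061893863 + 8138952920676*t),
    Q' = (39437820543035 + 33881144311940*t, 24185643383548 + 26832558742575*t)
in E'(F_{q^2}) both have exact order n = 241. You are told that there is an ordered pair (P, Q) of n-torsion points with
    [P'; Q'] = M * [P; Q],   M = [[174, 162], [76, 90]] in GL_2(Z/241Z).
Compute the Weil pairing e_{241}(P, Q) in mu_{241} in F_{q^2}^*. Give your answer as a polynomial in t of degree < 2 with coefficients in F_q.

e_{241}(aP+bQ,cP+dQ) = e_{241}(P,Q)^(ad-bc); with (a,b,c,d)=(174,162,76,90) this gives the det-241 law.
Inverting 215 mod 241: 139. Thus e_{241}(P,Q) = e(P',Q')^{139}.
Double-and-add over 11110001: 8-1 doublings, 5-1 additions; each step l_{T,T}/v_{2T} or l_{T,P'}/v at Q'+S for random S.
e_{241}(P',Q') = 30770638701472 + 40942675318156*t.
Raise to 139: e(P,Q) = 37939968274050 + 54210102169921*t in mu_{241}.

37939968274050 + 54210102169921*t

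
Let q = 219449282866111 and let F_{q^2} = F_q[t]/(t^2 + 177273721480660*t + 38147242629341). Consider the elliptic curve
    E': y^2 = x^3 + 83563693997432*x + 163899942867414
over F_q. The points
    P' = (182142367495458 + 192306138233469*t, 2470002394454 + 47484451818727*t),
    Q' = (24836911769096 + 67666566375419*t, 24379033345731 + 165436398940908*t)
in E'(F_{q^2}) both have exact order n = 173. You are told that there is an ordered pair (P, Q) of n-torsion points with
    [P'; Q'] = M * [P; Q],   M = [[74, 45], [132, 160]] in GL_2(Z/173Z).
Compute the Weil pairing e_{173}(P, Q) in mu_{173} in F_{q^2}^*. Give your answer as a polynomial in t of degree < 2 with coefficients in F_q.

12141851296592 + 48549648310838*t

Alternating bilinearity on E[173] (values in mu_{173} in F_{219449282866111^2}) gives e(P',Q') = e(P,Q)^det(M).
So e_{173}(P,Q) = e_{173}(P',Q')^{125}, since 18*125 = 1 mod 173.
Run Miller on y^2=x^3+83563693997432*x+163899942867414 over F_{219449282866111}: ladder 10101101 (8 bits); e = f_P(D_Q)/f_Q(D_P).
Result: e(P',Q') = 3313332067000 + 113848086087584*t.
Raise to 125: e(P,Q) = 12141851296592 + 48549648310838*t in mu_{173}.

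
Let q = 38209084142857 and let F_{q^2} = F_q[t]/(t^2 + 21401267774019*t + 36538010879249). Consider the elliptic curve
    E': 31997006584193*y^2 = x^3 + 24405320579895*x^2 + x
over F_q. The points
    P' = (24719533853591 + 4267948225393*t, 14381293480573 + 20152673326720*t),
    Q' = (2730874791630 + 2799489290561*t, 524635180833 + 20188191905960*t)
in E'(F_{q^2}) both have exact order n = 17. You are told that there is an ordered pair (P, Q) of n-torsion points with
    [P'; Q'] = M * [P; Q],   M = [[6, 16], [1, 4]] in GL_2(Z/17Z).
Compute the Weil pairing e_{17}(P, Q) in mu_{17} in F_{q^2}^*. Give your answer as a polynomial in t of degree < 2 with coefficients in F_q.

14919063207348 + 31242068361333*t

Alternating bilinearity on E[17] (values in mu_{17} in F_{38209084142857^2}) gives e(P',Q') = e(P,Q)^det(M).
Inverting 8 mod 17: 15. Thus e_{17}(P,Q) = e(P',Q')^{15}.
Montgomery->Weierstrass: x_W = 1133653504272*x+31479063482865, y_W=1133653504272*y on F_{38209084142857}; lands on y^2=x^3+32030145217714*x.
Run Miller on y^2=x^3+32030145217714*x over F_{38209084142857}: ladder 10001 (5 bits); e = f_P(D_Q)/f_Q(D_P).
f_P(D_Q)/f_Q(D_P) = 26545553704042 + 5532923301195*t.
e_{17}(P,Q) = (26545553704042 + 5532923301195*t)^{15} = 14919063207348 + 31242068361333*t.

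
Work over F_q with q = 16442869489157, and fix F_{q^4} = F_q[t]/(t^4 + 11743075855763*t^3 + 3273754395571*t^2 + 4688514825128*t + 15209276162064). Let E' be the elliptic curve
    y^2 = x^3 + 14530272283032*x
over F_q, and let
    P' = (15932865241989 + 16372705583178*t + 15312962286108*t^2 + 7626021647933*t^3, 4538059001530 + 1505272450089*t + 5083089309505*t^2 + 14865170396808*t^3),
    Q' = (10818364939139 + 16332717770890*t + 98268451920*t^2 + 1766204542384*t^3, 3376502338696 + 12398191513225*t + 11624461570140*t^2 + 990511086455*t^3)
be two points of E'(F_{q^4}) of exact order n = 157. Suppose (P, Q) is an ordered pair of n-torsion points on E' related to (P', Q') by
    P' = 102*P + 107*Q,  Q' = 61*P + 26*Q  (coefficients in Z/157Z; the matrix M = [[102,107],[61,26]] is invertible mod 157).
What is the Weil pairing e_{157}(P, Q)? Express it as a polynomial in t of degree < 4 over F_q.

Since e_{157}(P,P)=e_{157}(Q,Q)=1 and e_{157}(Q,P)=e_{157}(P,Q)^{-1}, expanding e_{157}(102*P + 107*Q,61*P + 26*Q) leaves e(P,Q)^det(M).
Hence e(P,Q) = e(P',Q')^{22} where 22 = 50^{-1} mod 157.
Run Miller on y^2=x^3+14530272283032*x over F_{16442869489157}: ladder 10011101 (8 bits); e = f_P(D_Q)/f_Q(D_P).
Result: e(P',Q') = 4406490664597 + 663373539308*t + 12656901231103*t^2 + 15930068809217*t^3.
e_{157}(P,Q) = (4406490664597 + 663373539308*t + 12656901231103*t^2 + 15930068809217*t^3)^{22} = 3823163441648 + 1052226373424*t + 7747239009073*t^2 + 9183734211762*t^3.

3823163441648 + 1052226373424*t + 7747239009073*t^2 + 9183734211762*t^3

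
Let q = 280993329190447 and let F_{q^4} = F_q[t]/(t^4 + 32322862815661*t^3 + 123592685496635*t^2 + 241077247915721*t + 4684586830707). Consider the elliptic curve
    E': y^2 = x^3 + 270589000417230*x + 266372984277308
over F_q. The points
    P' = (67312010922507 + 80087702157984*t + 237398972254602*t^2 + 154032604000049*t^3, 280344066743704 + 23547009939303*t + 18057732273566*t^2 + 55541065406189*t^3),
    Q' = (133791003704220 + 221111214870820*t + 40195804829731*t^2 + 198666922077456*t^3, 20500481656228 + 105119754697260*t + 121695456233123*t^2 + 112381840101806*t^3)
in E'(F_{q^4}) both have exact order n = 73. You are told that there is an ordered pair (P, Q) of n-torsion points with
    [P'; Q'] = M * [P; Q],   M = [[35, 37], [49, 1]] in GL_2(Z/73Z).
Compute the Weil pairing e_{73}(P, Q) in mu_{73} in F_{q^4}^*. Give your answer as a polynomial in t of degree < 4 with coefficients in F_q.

Since e_{73}(P,P)=e_{73}(Q,Q)=1 and e_{73}(Q,P)=e_{73}(P,Q)^{-1}, expanding e_{73}(35*P + 37*Q,49*P + 1*Q) leaves e(P,Q)^det(M).
35*1 - 37*49 = -1778; reduced mod 73: det = 47, inverse 14.
Run Miller on y^2=x^3+270589000417230*x+266372984277308 over F_{280993329190447}: ladder 1001001 (7 bits); e = f_P(D_Q)/f_Q(D_P).
f_P(D_Q)/f_Q(D_P) = 278276780417037 + 90873124837626*t + 39664003736219*t^2 + 143822089174031*t^3.
Thus e_{73}(P,Q) = 132187495911815 + 210629229767031*t + 209467821158440*t^2 + 212243777386371*t^3.

132187495911815 + 210629229767031*t + 209467821158440*t^2 + 212243777386371*t^3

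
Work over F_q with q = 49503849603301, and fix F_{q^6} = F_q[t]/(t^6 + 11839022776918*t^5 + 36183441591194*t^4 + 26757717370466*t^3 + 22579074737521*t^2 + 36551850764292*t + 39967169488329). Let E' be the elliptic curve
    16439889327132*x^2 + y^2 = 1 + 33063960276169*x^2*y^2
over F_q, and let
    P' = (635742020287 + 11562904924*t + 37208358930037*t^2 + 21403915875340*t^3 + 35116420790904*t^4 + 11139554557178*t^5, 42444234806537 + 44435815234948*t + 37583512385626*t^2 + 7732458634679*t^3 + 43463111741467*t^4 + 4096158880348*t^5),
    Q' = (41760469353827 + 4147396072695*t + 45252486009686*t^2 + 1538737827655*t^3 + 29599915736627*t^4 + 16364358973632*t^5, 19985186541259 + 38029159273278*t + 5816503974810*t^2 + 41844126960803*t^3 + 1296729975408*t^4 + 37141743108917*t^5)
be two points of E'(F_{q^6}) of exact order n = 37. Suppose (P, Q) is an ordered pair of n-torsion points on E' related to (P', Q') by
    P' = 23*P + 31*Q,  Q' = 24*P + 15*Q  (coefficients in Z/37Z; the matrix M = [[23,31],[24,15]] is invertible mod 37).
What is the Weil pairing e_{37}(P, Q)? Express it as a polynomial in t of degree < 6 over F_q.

Alternating bilinearity on E[37] (values in mu_{37} in F_{49503849603301^6}) gives e(P',Q') = e(P,Q)^det(M).
Hence e(P,Q) = e(P',Q')^{14} where 14 = 8^{-1} mod 37.
Edwards->Montgomery: u=(1+y)/(1-y), v=u/x -> 4454852693293v^2=u^3+u; then x_W=8219944663566u: y^2=x^3+22936226917637*x.
Run Miller on y^2=x^3+22936226917637*x over F_{49503849603301}: ladder 100101 (6 bits); e = f_P(D_Q)/f_Q(D_P).
Miller gives e_{37}(P',Q') = 460823171216 + 13200521335260*t + 29357093498965*t^2 + 20453284664174*t^3 + 48651024800023*t^4 + 32716768114674*t^5 in F_{49503849603301^6}.
Raise to 14: e(P,Q) = 2005164973285 + 32294614121078*t + 35164648814484*t^2 + 21594831538165*t^3 + 3504487670126*t^4 + 46722911858220*t^5 in mu_{37}.

2005164973285 + 32294614121078*t + 35164648814484*t^2 + 21594831538165*t^3 + 3504487670126*t^4 + 46722911858220*t^5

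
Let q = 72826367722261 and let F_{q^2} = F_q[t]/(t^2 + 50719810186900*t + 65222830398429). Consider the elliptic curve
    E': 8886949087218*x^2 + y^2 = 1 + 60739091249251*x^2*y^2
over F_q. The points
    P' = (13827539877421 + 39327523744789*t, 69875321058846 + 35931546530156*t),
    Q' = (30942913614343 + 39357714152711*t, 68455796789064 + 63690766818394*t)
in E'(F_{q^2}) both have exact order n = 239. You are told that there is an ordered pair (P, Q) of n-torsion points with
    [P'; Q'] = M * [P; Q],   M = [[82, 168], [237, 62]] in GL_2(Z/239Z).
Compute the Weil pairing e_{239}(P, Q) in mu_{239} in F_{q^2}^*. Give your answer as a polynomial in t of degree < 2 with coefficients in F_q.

56956455080790 + 34151821091969*t

e_{239} is bilinear + alternating on E[239], so e_{239}(82*P + 168*Q, 237*P + 62*Q) = e_{239}(P,Q)^(82*62-168*237).
det(M) mod 239 = 162; its inverse in (Z/239)^* is 90 (check: 162*90 mod 239 = 1).
Edwards a_E,d_E -> Montgomery A=7940464970066,B=63146877096716 -> Weierstrass 45548623217782,49032503903117 via alpha=72292979824629,beta=5243556390057.
Double-and-add over 11101111: 8-1 doublings, 7-1 additions; each step l_{T,T}/v_{2T} or l_{T,P'}/v at Q'+S for random S.
Miller gives e_{239}(P',Q') = 17226644528616 + 8882990424411*t in F_{72826367722261^2}.
Raise to 90: e(P,Q) = 56956455080790 + 34151821091969*t in mu_{239}.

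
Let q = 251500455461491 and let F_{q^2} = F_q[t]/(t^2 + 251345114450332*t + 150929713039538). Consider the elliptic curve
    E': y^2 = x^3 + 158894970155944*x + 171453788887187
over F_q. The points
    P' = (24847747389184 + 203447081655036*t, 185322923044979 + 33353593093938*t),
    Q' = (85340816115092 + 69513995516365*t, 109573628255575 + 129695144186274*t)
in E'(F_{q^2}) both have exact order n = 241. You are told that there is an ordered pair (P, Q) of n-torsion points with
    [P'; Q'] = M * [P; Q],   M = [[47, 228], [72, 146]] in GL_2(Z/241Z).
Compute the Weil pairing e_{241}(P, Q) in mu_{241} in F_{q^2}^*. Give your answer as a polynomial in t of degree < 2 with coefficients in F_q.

215442483432435 + 31823988903923*t

Under M = [[47,228],[72,146]] in GL_2(Z/241), e_{241}(P',Q') = e_{241}(P,Q)^(47*146-228*72 mod 241).
det M = 47*146 - 228*72 = -9554 = 86 (mod 241); 86^{-1} = 227 (mod 241).
Miller loop for e_{241} over F_{251500455461491^2}: bits of 241 = 11110001; 7 double steps + 4 add steps, l/v at each.
Result: e(P',Q') = 68250953620411 + 183115015315135*t.
Raise to 227: e(P,Q) = 215442483432435 + 31823988903923*t in mu_{241}.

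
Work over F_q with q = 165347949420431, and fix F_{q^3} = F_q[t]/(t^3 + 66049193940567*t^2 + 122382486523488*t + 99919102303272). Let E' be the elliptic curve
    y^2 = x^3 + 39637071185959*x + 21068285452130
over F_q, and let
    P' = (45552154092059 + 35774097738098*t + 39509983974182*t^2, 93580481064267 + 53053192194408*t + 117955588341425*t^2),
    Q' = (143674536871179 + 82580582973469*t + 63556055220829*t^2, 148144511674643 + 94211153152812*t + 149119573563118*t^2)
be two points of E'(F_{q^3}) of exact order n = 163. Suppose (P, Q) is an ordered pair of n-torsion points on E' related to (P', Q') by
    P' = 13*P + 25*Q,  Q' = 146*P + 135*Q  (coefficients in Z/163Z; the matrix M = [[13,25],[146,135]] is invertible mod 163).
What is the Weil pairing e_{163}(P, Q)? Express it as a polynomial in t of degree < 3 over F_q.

65789261429519 + 164870235096471*t + 87890096674676*t^2

The 163-Weil pairing on E[163] over F_{165347949420431} is alternating-bilinear: e_{163}(P',Q') = e_{163}(P,Q)^det(M).
Inverting 61 mod 163: 155. Thus e_{163}(P,Q) = e(P',Q')^{155}.
8-bit Miller (10100011) on E'/F_{165347949420431} with a'=39637071185959, b'=21068285452130: accumulate tangent/chord ratios at Q'+S and P'+S'.
e_{163}(P',Q') = 102603800227951 + 31491989134920*t + 125363205073131*t^2.
e_{163}(P,Q) = (102603800227951 + 31491989134920*t + 125363205073131*t^2)^{155} = 65789261429519 + 164870235096471*t + 87890096674676*t^2.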